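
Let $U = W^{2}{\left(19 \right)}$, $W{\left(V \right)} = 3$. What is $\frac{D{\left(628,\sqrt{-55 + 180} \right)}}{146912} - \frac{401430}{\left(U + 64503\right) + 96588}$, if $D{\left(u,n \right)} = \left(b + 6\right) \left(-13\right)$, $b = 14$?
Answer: $- \frac{245903209}{98614680} \approx -2.4936$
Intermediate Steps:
$U = 9$ ($U = 3^{2} = 9$)
$D{\left(u,n \right)} = -260$ ($D{\left(u,n \right)} = \left(14 + 6\right) \left(-13\right) = 20 \left(-13\right) = -260$)
$\frac{D{\left(628,\sqrt{-55 + 180} \right)}}{146912} - \frac{401430}{\left(U + 64503\right) + 96588} = - \frac{260}{146912} - \frac{401430}{\left(9 + 64503\right) + 96588} = \left(-260\right) \frac{1}{146912} - \frac{401430}{64512 + 96588} = - \frac{65}{36728} - \frac{401430}{161100} = - \frac{65}{36728} - \frac{13381}{5370} = - \frac{245903209}{98614680}$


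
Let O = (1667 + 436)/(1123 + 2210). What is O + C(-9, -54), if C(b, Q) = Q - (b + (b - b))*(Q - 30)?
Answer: -899209/1111 ≈ -809.37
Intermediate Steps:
C(b, Q) = Q - b*(-30 + Q) (C(b, Q) = Q - (b + 0)*(-30 + Q) = Q - b*(-30 + Q))
O = 701/1111 (O = 2103/3333 = 2103*(1/3333) = 701/1111 ≈ 0.63096)
O + C(-9, -54) = 701/1111 + (-54 + 30*(-9) - 1*(-54)*(-9)) = 701/1111 + (-54 - 270 - 486) = 701/1111 - 810 = -899209/1111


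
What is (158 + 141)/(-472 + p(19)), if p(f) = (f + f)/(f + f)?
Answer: -299/471 ≈ -0.63482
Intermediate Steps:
p(f) = 1 (p(f) = (2*f)/((2*f)) = (2*f)*(1/(2*f)) = 1)
(158 + 141)/(-472 + p(19)) = (158 + 141)/(-472 + 1) = 299/(-471) = 299*(-1/471) = -299/471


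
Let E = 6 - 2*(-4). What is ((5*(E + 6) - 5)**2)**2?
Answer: 81450625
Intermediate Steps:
E = 14 (E = 6 + 8 = 14)
((5*(E + 6) - 5)**2)**2 = ((5*(14 + 6) - 5)**2)**2 = ((5*20 - 5)**2)**2 = ((100 - 5)**2)**2 = (95**2)**2 = 9025**2 = 81450625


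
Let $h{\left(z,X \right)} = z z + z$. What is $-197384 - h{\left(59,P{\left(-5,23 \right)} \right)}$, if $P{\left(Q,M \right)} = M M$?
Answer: $-200924$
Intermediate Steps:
$P{\left(Q,M \right)} = M^{2}$
$h{\left(z,X \right)} = z + z^{2}$ ($h{\left(z,X \right)} = z^{2} + z = z + z^{2}$)
$-197384 - h{\left(59,P{\left(-5,23 \right)} \right)} = -197384 - 59 \left(1 + 59\right) = -197384 - 59 \cdot 60 = -197384 - 3540 = -200924$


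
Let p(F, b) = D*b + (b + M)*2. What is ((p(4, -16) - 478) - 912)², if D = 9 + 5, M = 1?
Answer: 2702736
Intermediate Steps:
D = 14
p(F, b) = 2 + 16*b (p(F, b) = 14*b + (b + 1)*2 = 14*b + (1 + b)*2 = 14*b + (2 + 2*b) = 2 + 16*b)
((p(4, -16) - 478) - 912)² = (((2 + 16*(-16)) - 478) - 912)² = (((2 - 256) - 478) - 912)² = ((-254 - 478) - 912)² = (-732 - 912)² = (-1644)² = 2702736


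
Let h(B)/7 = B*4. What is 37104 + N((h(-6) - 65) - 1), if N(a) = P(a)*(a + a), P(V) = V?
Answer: 146616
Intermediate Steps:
h(B) = 28*B (h(B) = 7*(B*4) = 7*(4*B) = 28*B)
N(a) = 2*a**2 (N(a) = a*(a + a) = a*(2*a) = 2*a**2)
37104 + N((h(-6) - 65) - 1) = 37104 + 2*((28*(-6) - 65) - 1)**2 = 37104 + 2*((-168 - 65) - 1)**2 = 37104 + 2*(-233 - 1)**2 = 37104 + 2*(-234)**2 = 37104 + 2*54756 = 37104 + 109512 = 146616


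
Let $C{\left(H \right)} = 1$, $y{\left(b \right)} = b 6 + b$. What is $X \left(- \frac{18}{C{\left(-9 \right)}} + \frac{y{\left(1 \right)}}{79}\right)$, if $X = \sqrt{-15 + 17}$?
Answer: $- \frac{1415 \sqrt{2}}{79} \approx -25.331$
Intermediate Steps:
$y{\left(b \right)} = 7 b$ ($y{\left(b \right)} = 6 b + b = 7 b$)
$X = \sqrt{2} \approx 1.4142$
$X \left(- \frac{18}{C{\left(-9 \right)}} + \frac{y{\left(1 \right)}}{79}\right) = \sqrt{2} \left(- \frac{18}{1} + \frac{7 \cdot 1}{79}\right) = \sqrt{2} \left(\left(-18\right) 1 + 7 \cdot \frac{1}{79}\right) = \sqrt{2} \left(-18 + \frac{7}{79}\right) = \sqrt{2} \left(- \frac{1415}{79}\right) = - \frac{1415 \sqrt{2}}{79}$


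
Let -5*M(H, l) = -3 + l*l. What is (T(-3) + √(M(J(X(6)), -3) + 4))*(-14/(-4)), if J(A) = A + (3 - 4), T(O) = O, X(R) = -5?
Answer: -21/2 + 7*√70/10 ≈ -4.6434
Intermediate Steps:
J(A) = -1 + A (J(A) = A - 1 = -1 + A)
M(H, l) = ⅗ - l²/5 (M(H, l) = -(-3 + l*l)/5 = -(-3 + l²)/5 = ⅗ - l²/5)
(T(-3) + √(M(J(X(6)), -3) + 4))*(-14/(-4)) = (-3 + √((⅗ - ⅕*(-3)²) + 4))*(-14/(-4)) = (-3 + √((⅗ - ⅕*9) + 4))*(-14*(-¼)) = (-3 + √((⅗ - 9/5) + 4))*(7/2) = (-3 + √(-6/5 + 4))*(7/2) = (-3 + √(14/5))*(7/2) = (-3 + √70/5)*(7/2) = -21/2 + 7*√70/10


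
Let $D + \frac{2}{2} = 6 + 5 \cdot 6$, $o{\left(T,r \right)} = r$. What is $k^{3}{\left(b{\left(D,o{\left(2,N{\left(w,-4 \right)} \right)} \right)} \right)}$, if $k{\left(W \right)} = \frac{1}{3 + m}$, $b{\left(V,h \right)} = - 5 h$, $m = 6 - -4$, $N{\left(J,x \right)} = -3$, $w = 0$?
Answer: $\frac{1}{2197} \approx 0.00045517$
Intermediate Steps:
$m = 10$ ($m = 6 + 4 = 10$)
$D = 35$ ($D = -1 + \left(6 + 5 \cdot 6\right) = -1 + \left(6 + 30\right) = -1 + 36 = 35$)
$k{\left(W \right)} = \frac{1}{13}$ ($k{\left(W \right)} = \frac{1}{3 + 10} = \frac{1}{13}$)
$k^{3}{\left(b{\left(D,o{\left(2,N{\left(w,-4 \right)} \right)} \right)} \right)} = \left(\frac{1}{13}\right)^{3} = \frac{1}{2197}$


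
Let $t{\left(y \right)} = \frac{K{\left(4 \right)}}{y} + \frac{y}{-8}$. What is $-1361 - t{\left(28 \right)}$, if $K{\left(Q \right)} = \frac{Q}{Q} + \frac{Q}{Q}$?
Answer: $- \frac{9503}{7} \approx -1357.6$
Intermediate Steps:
$K{\left(Q \right)} = 2$ ($K{\left(Q \right)} = 1 + 1 = 2$)
$t{\left(y \right)} = \frac{2}{y} - \frac{y}{8}$ ($t{\left(y \right)} = \frac{2}{y} + \frac{y}{-8} = \frac{2}{y} + y \left(- \frac{1}{8}\right) = \frac{2}{y} - \frac{y}{8}$)
$-1361 - t{\left(28 \right)} = -1361 - \left(\frac{2}{28} - \frac{7}{2}\right) = -1361 - \left(2 \cdot \frac{1}{28} - \frac{7}{2}\right) = -1361 - \left(\frac{1}{14} - \frac{7}{2}\right) = -1361 - - \frac{24}{7} = -1361 + \frac{24}{7} = - \frac{9503}{7}$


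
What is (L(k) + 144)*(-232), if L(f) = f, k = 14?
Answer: -36656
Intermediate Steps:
(L(k) + 144)*(-232) = (14 + 144)*(-232) = 158*(-232) = -36656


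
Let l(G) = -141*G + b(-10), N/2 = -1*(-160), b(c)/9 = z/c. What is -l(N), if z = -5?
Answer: 90231/2 ≈ 45116.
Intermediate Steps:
b(c) = -45/c (b(c) = 9*(-5/c) = -45/c)
N = 320 (N = 2*(-1*(-160)) = 2*160 = 320)
l(G) = 9/2 - 141*G (l(G) = -141*G - 45/(-10) = -141*G - 45*(-1/10) = -141*G + 9/2 = 9/2 - 141*G)
-l(N) = -(9/2 - 141*320) = -(9/2 - 45120) = -1*(-90231/2) = 90231/2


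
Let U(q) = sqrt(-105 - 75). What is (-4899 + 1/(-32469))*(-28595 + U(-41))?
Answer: 4548481747040/32469 - 318131264*I*sqrt(5)/10823 ≈ 1.4009e+8 - 65727.0*I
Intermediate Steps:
U(q) = 6*I*sqrt(5) (U(q) = sqrt(-180) = 6*I*sqrt(5))
(-4899 + 1/(-32469))*(-28595 + U(-41)) = (-4899 + 1/(-32469))*(-28595 + 6*I*sqrt(5)) = (-4899 - 1/32469)*(-28595 + 6*I*sqrt(5)) = -159065632*(-28595 + 6*I*sqrt(5))/32469 = 4548481747040/32469 - 318131264*I*sqrt(5)/10823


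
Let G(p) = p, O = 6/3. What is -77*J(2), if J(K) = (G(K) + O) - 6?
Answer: 154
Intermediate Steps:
O = 2 (O = 6*(⅓) = 2)
J(K) = -4 + K (J(K) = (K + 2) - 6 = (2 + K) - 6 = -4 + K)
-77*J(2) = -77*(-4 + 2) = -77*(-2) = 154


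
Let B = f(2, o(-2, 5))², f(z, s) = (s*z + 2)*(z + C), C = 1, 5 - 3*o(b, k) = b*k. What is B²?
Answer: 1679616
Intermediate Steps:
o(b, k) = 5/3 - b*k/3
f(z, s) = (1 + z)*(2 + s*z) (f(z, s) = (s*z + 2)*(z + 1) = (2 + s*z)*(1 + z) = (1 + z)*(2 + s*z))
B = 1296 (B = (2 + 2*2 + (5/3 - ⅓*(-2)*5)*2 + (5/3 - ⅓*(-2)*5)*2²)² = (2 + 4 + (5/3 + 10/3)*2 + (5/3 + 10/3)*4)² = (2 + 4 + 5*2 + 5*4)² = (2 + 4 + 10 + 20)² = 36² = 1296)
B² = 1296² = 1679616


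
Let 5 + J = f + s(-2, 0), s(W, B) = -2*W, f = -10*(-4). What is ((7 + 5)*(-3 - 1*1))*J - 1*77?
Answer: -1949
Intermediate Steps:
f = 40
J = 39 (J = -5 + (40 - 2*(-2)) = -5 + (40 + 4) = -5 + 44 = 39)
((7 + 5)*(-3 - 1*1))*J - 1*77 = ((7 + 5)*(-3 - 1*1))*39 - 1*77 = (12*(-3 - 1))*39 - 77 = (12*(-4))*39 - 77 = -48*39 - 77 = -1872 - 77 = -1949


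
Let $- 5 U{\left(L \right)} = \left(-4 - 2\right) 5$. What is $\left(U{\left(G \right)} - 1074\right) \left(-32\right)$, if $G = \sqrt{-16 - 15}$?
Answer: $34176$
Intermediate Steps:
$G = i \sqrt{31}$ ($G = \sqrt{-31} = i \sqrt{31} \approx 5.5678 i$)
$U{\left(L \right)} = 6$ ($U{\left(L \right)} = - \frac{\left(-4 - 2\right) 5}{5} = - \frac{\left(-6\right) 5}{5} = \left(- \frac{1}{5}\right) \left(-30\right) = 6$)
$\left(U{\left(G \right)} - 1074\right) \left(-32\right) = \left(6 - 1074\right) \left(-32\right) = \left(-1068\right) \left(-32\right) = 34176$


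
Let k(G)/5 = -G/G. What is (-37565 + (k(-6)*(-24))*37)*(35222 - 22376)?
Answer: -425523750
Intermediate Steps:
k(G) = -5 (k(G) = 5*(-G/G) = 5*(-1*1) = 5*(-1) = -5)
(-37565 + (k(-6)*(-24))*37)*(35222 - 22376) = (-37565 - 5*(-24)*37)*(35222 - 22376) = (-37565 + 120*37)*12846 = (-37565 + 4440)*12846 = -33125*12846 = -425523750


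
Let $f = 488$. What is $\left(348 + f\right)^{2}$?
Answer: $698896$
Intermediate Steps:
$\left(348 + f\right)^{2} = \left(348 + 488\right)^{2} = 836^{2} = 698896$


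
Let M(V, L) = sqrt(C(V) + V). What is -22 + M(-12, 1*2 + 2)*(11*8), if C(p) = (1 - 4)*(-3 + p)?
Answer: -22 + 88*sqrt(33) ≈ 483.52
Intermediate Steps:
C(p) = 9 - 3*p (C(p) = -3*(-3 + p) = 9 - 3*p)
M(V, L) = sqrt(9 - 2*V) (M(V, L) = sqrt((9 - 3*V) + V) = sqrt(9 - 2*V))
-22 + M(-12, 1*2 + 2)*(11*8) = -22 + sqrt(9 - 2*(-12))*(11*8) = -22 + sqrt(9 + 24)*88 = -22 + sqrt(33)*88 = -22 + 88*sqrt(33)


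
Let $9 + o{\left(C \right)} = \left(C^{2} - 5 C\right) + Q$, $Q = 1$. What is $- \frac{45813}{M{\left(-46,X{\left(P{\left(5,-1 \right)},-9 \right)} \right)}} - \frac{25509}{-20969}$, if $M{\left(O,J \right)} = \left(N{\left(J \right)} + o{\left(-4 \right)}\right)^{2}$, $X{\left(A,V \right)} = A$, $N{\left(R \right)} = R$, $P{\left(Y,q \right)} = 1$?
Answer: $- \frac{939199728}{17634929} \approx -53.258$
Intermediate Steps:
$o{\left(C \right)} = -8 + C^{2} - 5 C$ ($o{\left(C \right)} = -9 + \left(\left(C^{2} - 5 C\right) + 1\right) = -9 + \left(1 + C^{2} - 5 C\right) = -8 + C^{2} - 5 C$)
$M{\left(O,J \right)} = \left(28 + J\right)^{2}$ ($M{\left(O,J \right)} = \left(J - \left(-12 - 16\right)\right)^{2} = \left(J + \left(-8 + 16 + 20\right)\right)^{2} = \left(J + 28\right)^{2} = \left(28 + J\right)^{2}$)
$- \frac{45813}{M{\left(-46,X{\left(P{\left(5,-1 \right)},-9 \right)} \right)}} - \frac{25509}{-20969} = - \frac{45813}{\left(28 + 1\right)^{2}} - \frac{25509}{-20969} = - \frac{45813}{29^{2}} - - \frac{25509}{20969} = - \frac{45813}{841} + \frac{25509}{20969} = - \frac{939199728}{17634929}$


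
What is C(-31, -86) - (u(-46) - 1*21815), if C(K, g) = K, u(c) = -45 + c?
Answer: 21875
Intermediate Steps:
C(-31, -86) - (u(-46) - 1*21815) = -31 - ((-45 - 46) - 1*21815) = -31 - (-91 - 21815) = -31 - 1*(-21906) = -31 + 21906 = 21875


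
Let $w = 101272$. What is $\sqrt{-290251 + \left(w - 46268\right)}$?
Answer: $i \sqrt{235247} \approx 485.02 i$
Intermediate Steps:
$\sqrt{-290251 + \left(w - 46268\right)} = \sqrt{-290251 + \left(101272 - 46268\right)} = \sqrt{-290251 + 55004} = \sqrt{-235247} = i \sqrt{235247}$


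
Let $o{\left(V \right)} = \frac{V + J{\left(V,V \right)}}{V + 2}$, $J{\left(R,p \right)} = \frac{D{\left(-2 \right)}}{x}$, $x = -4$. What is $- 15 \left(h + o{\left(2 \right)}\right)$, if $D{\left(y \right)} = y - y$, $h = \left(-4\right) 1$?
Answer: $\frac{105}{2} \approx 52.5$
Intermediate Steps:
$h = -4$
$D{\left(y \right)} = 0$
$J{\left(R,p \right)} = 0$ ($J{\left(R,p \right)} = \frac{0}{-4} = 0 \left(- \frac{1}{4}\right) = 0$)
$o{\left(V \right)} = \frac{V}{2 + V}$ ($o{\left(V \right)} = \frac{V + 0}{V + 2} = \frac{V}{2 + V}$)
$- 15 \left(h + o{\left(2 \right)}\right) = - 15 \left(-4 + \frac{2}{2 + 2}\right) = - 15 \left(-4 + \frac{2}{4}\right) = - 15 \left(-4 + 2 \cdot \frac{1}{4}\right) = - 15 \left(-4 + \frac{1}{2}\right) = \left(-15\right) \left(- \frac{7}{2}\right) = \frac{105}{2}$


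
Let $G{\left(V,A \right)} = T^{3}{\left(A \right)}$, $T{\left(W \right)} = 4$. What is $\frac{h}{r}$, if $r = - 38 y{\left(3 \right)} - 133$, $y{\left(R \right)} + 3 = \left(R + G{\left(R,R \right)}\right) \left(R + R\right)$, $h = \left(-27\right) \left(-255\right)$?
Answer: $- \frac{1377}{3059} \approx -0.45015$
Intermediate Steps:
$h = 6885$
$G{\left(V,A \right)} = 64$ ($G{\left(V,A \right)} = 4^{3} = 64$)
$y{\left(R \right)} = -3 + 2 R \left(64 + R\right)$ ($y{\left(R \right)} = -3 + \left(R + 64\right) \left(R + R\right) = -3 + \left(64 + R\right) 2 R = -3 + 2 R \left(64 + R\right)$)
$r = -15295$ ($r = - 38 \left(-3 + 2 \cdot 3^{2} + 128 \cdot 3\right) - 133 = - 38 \left(-3 + 2 \cdot 9 + 384\right) - 133 = - 38 \left(-3 + 18 + 384\right) - 133 = \left(-38\right) 399 - 133 = -15162 - 133 = -15295$)
$\frac{h}{r} = \frac{6885}{-15295} = 6885 \left(- \frac{1}{15295}\right) = - \frac{1377}{3059}$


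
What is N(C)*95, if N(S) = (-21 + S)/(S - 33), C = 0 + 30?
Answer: -285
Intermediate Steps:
C = 30
N(S) = (-21 + S)/(-33 + S)
N(C)*95 = ((-21 + 30)/(-33 + 30))*95 = (9/(-3))*95 = -⅓*9*95 = -3*95 = -285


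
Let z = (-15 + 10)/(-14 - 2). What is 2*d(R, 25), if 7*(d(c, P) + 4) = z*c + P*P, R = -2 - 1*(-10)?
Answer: 1199/7 ≈ 171.29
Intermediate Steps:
z = 5/16 (z = -5/(-16) = -5*(-1/16) = 5/16 ≈ 0.31250)
R = 8 (R = -2 + 10 = 8)
d(c, P) = -4 + P**2/7 + 5*c/112 (d(c, P) = -4 + (5*c/16 + P*P)/7 = -4 + (5*c/16 + P**2)/7 = -4 + (P**2 + 5*c/16)/7 = -4 + (P**2/7 + 5*c/112) = -4 + P**2/7 + 5*c/112)
2*d(R, 25) = 2*(-4 + (1/7)*25**2 + (5/112)*8) = 2*(-4 + (1/7)*625 + 5/14) = 2*(-4 + 625/7 + 5/14) = 2*(1199/14) = 1199/7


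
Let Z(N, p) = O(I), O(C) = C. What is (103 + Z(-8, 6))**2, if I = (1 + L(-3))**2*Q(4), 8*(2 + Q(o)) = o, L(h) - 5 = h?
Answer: 32041/4 ≈ 8010.3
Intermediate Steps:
L(h) = 5 + h
Q(o) = -2 + o/8
I = -27/2 (I = (1 + (5 - 3))**2*(-2 + (1/8)*4) = (1 + 2)**2*(-2 + 1/2) = 3**2*(-3/2) = 9*(-3/2) = -27/2 ≈ -13.500)
Z(N, p) = -27/2
(103 + Z(-8, 6))**2 = (103 - 27/2)**2 = (179/2)**2 = 32041/4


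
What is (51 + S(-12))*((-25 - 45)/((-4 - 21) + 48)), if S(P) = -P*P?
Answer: 6510/23 ≈ 283.04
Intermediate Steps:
S(P) = -P**2
(51 + S(-12))*((-25 - 45)/((-4 - 21) + 48)) = (51 - 1*(-12)**2)*((-25 - 45)/((-4 - 21) + 48)) = (51 - 1*144)*(-70/(-25 + 48)) = (51 - 144)*(-70/23) = -(-6510)/23 = -93*(-70/23) = 6510/23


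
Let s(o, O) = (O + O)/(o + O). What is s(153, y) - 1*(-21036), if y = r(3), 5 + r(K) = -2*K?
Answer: 1493545/71 ≈ 21036.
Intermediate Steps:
r(K) = -5 - 2*K
y = -11 (y = -5 - 2*3 = -5 - 6 = -11)
s(o, O) = 2*O/(O + o) (s(o, O) = (2*O)/(O + o) = 2*O/(O + o))
s(153, y) - 1*(-21036) = 2*(-11)/(-11 + 153) - 1*(-21036) = 2*(-11)/142 + 21036 = 2*(-11)*(1/142) + 21036 = -11/71 + 21036 = 1493545/71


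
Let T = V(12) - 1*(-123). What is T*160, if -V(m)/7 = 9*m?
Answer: -101280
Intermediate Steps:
V(m) = -63*m
T = -633 (T = -63*12 - 1*(-123) = -756 + 123 = -633)
T*160 = -633*160 = -101280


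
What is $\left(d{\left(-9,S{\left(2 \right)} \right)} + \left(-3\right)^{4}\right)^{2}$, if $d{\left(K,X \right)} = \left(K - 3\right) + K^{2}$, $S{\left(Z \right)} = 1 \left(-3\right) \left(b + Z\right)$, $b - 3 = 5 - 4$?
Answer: $22500$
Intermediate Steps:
$b = 4$ ($b = 3 + \left(5 - 4\right) = 3 + 1 = 4$)
$S{\left(Z \right)} = -12 - 3 Z$ ($S{\left(Z \right)} = 1 \left(-3\right) \left(4 + Z\right) = - 3 \left(4 + Z\right) = -12 - 3 Z$)
$d{\left(K,X \right)} = -3 + K + K^{2}$ ($d{\left(K,X \right)} = \left(-3 + K\right) + K^{2} = -3 + K + K^{2}$)
$\left(d{\left(-9,S{\left(2 \right)} \right)} + \left(-3\right)^{4}\right)^{2} = \left(\left(-3 - 9 + \left(-9\right)^{2}\right) + \left(-3\right)^{4}\right)^{2} = \left(\left(-3 - 9 + 81\right) + 81\right)^{2} = \left(69 + 81\right)^{2} = 150^{2} = 22500$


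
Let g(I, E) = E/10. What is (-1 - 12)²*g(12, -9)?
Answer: -1521/10 ≈ -152.10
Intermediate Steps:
g(I, E) = E/10 (g(I, E) = E*(⅒) = E/10)
(-1 - 12)²*g(12, -9) = (-1 - 12)²*((⅒)*(-9)) = (-13)²*(-9/10) = 169*(-9/10) = -1521/10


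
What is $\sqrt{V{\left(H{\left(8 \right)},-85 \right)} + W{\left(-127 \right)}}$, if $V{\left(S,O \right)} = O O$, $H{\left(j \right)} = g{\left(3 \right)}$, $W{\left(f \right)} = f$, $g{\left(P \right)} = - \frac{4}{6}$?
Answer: $13 \sqrt{42} \approx 84.25$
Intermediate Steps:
$g{\left(P \right)} = - \frac{2}{3}$ ($g{\left(P \right)} = \left(-4\right) \frac{1}{6} = - \frac{2}{3}$)
$H{\left(j \right)} = - \frac{2}{3}$
$V{\left(S,O \right)} = O^{2}$
$\sqrt{V{\left(H{\left(8 \right)},-85 \right)} + W{\left(-127 \right)}} = \sqrt{\left(-85\right)^{2} - 127} = \sqrt{7225 - 127} = \sqrt{7098} = 13 \sqrt{42}$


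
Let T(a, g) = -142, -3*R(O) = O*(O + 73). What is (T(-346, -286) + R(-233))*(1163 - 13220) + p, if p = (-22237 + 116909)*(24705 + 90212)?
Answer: 11030962638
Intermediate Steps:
R(O) = -O*(73 + O)/3 (R(O) = -O*(O + 73)/3 = -O*(73 + O)/3)
p = 10879422224 (p = 94672*114917 = 10879422224)
(T(-346, -286) + R(-233))*(1163 - 13220) + p = (-142 - ⅓*(-233)*(73 - 233))*(1163 - 13220) + 10879422224 = (-142 - ⅓*(-233)*(-160))*(-12057) + 10879422224 = (-142 - 37280/3)*(-12057) + 10879422224 = -37706/3*(-12057) + 10879422224 = 151540414 + 10879422224 = 11030962638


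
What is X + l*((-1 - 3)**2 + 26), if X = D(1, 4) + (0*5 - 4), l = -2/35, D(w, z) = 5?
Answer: -7/5 ≈ -1.4000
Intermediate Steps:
l = -2/35 (l = -2*1/35 = -2/35 ≈ -0.057143)
X = 1 (X = 5 + (0*5 - 4) = 5 + (0 - 4) = 5 - 4 = 1)
X + l*((-1 - 3)**2 + 26) = 1 - 2*((-1 - 3)**2 + 26)/35 = 1 - 2*((-4)**2 + 26)/35 = 1 - 2*(16 + 26)/35 = 1 - 2/35*42 = 1 - 12/5 = -7/5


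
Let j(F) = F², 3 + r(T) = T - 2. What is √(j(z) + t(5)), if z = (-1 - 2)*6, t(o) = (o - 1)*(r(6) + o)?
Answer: 2*√87 ≈ 18.655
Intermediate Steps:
r(T) = -5 + T (r(T) = -3 + (T - 2) = -3 + (-2 + T) = -5 + T)
t(o) = (1 + o)*(-1 + o) (t(o) = (o - 1)*((-5 + 6) + o) = (-1 + o)*(1 + o) = (1 + o)*(-1 + o))
z = -18 (z = -3*6 = -18)
√(j(z) + t(5)) = √((-18)² + (-1 + 5²)) = √(324 + (-1 + 25)) = √(324 + 24) = √348 = 2*√87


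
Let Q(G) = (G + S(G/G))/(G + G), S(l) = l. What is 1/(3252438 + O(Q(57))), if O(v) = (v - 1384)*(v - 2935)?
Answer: 3249/23757600556 ≈ 1.3676e-7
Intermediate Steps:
Q(G) = (1 + G)/(2*G) (Q(G) = (G + G/G)/(G + G) = (G + 1)/((2*G)) = (1 + G)*(1/(2*G)) = (1 + G)/(2*G))
O(v) = (-2935 + v)*(-1384 + v) (O(v) = (-1384 + v)*(-2935 + v) = (-2935 + v)*(-1384 + v))
1/(3252438 + O(Q(57))) = 1/(3252438 + (4062040 + ((½)*(1 + 57)/57)² - 4319*(1 + 57)/(2*57))) = 1/(3252438 + (4062040 + ((½)*(1/57)*58)² - 4319*58/(2*57))) = 1/(3252438 + (4062040 + (29/57)² - 4319*29/57)) = 1/(3252438 + (4062040 + 841/3249 - 125251/57)) = 1/(3252438 + 13190429494/3249) = 1/(23757600556/3249) = 3249/23757600556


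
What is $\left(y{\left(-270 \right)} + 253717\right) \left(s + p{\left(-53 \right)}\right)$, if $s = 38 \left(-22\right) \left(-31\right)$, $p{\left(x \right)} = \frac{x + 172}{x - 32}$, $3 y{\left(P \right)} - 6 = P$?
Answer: $\frac{32863470417}{5} \approx 6.5727 \cdot 10^{9}$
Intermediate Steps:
$y{\left(P \right)} = 2 + \frac{P}{3}$
$p{\left(x \right)} = \frac{172 + x}{-32 + x}$
$s = 25916$ ($s = \left(-836\right) \left(-31\right) = 25916$)
$\left(y{\left(-270 \right)} + 253717\right) \left(s + p{\left(-53 \right)}\right) = \left(\left(2 + \frac{1}{3} \left(-270\right)\right) + 253717\right) \left(25916 + \frac{172 - 53}{-32 - 53}\right) = \left(\left(2 - 90\right) + 253717\right) \left(25916 + \frac{1}{-85} \cdot 119\right) = \left(-88 + 253717\right) \left(25916 - \frac{7}{5}\right) = 253629 \left(25916 - \frac{7}{5}\right) = 253629 \cdot \frac{129573}{5} = \frac{32863470417}{5}$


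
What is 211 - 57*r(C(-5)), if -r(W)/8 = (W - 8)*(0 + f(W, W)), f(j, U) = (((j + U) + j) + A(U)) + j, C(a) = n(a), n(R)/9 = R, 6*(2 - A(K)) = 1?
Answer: 4306143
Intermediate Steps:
A(K) = 11/6 (A(K) = 2 - ⅙*1 = 2 - ⅙ = 11/6)
n(R) = 9*R
C(a) = 9*a
f(j, U) = 11/6 + U + 3*j (f(j, U) = (((j + U) + j) + 11/6) + j = (((U + j) + j) + 11/6) + j = ((U + 2*j) + 11/6) + j = (11/6 + U + 2*j) + j = 11/6 + U + 3*j)
r(W) = -8*(-8 + W)*(11/6 + 4*W) (r(W) = -8*(W - 8)*(0 + (11/6 + W + 3*W)) = -8*(-8 + W)*(0 + (11/6 + 4*W)) = -8*(-8 + W)*(11/6 + 4*W))
211 - 57*r(C(-5)) = 211 - 57*(352/3 - 32*(9*(-5))² + 724*(9*(-5))/3) = 211 - 57*(352/3 - 32*(-45)² + (724/3)*(-45)) = 211 - 57*(352/3 - 32*2025 - 10860) = 211 - 57*(352/3 - 64800 - 10860) = 211 - 57*(-226628/3) = 211 + 4305932 = 4306143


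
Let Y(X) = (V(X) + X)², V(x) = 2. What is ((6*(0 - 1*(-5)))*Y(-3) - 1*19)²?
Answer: 121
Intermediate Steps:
Y(X) = (2 + X)²
((6*(0 - 1*(-5)))*Y(-3) - 1*19)² = ((6*(0 - 1*(-5)))*(2 - 3)² - 1*19)² = ((6*(0 + 5))*(-1)² - 19)² = ((6*5)*1 - 19)² = (30*1 - 19)² = (30 - 19)² = 11² = 121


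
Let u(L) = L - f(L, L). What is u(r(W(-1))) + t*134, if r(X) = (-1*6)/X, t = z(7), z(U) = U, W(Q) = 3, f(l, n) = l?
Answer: 938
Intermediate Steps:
t = 7
r(X) = -6/X
u(L) = 0 (u(L) = L - L = 0)
u(r(W(-1))) + t*134 = 0 + 7*134 = 0 + 938 = 938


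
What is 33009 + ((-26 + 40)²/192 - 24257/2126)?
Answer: 1683721135/51024 ≈ 32999.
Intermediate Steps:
33009 + ((-26 + 40)²/192 - 24257/2126) = 33009 + (14²*(1/192) - 24257*1/2126) = 33009 + (196*(1/192) - 24257/2126) = 33009 + (49/48 - 24257/2126) = 33009 - 530081/51024 = 1683721135/51024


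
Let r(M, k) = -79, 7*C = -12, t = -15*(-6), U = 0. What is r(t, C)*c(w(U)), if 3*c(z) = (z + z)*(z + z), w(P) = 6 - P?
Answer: -3792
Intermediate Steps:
c(z) = 4*z²/3 (c(z) = ((z + z)*(z + z))/3 = ((2*z)*(2*z))/3 = (4*z²)/3 = 4*z²/3)
t = 90
C = -12/7 (C = (⅐)*(-12) = -12/7 ≈ -1.7143)
r(t, C)*c(w(U)) = -316*(6 - 1*0)²/3 = -316*(6 + 0)²/3 = -316*6²/3 = -316*36/3 = -79*48 = -3792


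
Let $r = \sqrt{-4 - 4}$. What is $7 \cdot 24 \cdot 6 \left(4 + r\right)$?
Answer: $4032 + 2016 i \sqrt{2} \approx 4032.0 + 2851.1 i$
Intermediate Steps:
$r = 2 i \sqrt{2}$ ($r = \sqrt{-8} = 2 i \sqrt{2} \approx 2.8284 i$)
$7 \cdot 24 \cdot 6 \left(4 + r\right) = 7 \cdot 24 \cdot 6 \left(4 + 2 i \sqrt{2}\right) = 168 \left(24 + 12 i \sqrt{2}\right) = 4032 + 2016 i \sqrt{2}$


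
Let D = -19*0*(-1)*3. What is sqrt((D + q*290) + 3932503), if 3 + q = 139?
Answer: 3*sqrt(441327) ≈ 1993.0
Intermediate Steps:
q = 136 (q = -3 + 139 = 136)
D = 0 (D = -0*3 = -19*0 = 0)
sqrt((D + q*290) + 3932503) = sqrt((0 + 136*290) + 3932503) = sqrt((0 + 39440) + 3932503) = sqrt(39440 + 3932503) = sqrt(3971943) = 3*sqrt(441327)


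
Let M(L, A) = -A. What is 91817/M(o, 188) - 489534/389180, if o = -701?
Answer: -8956343113/18291460 ≈ -489.65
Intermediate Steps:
91817/M(o, 188) - 489534/389180 = 91817/((-1*188)) - 489534/389180 = 91817/(-188) - 489534*1/389180 = 91817*(-1/188) - 244767/194590 = -91817/188 - 244767/194590 = -8956343113/18291460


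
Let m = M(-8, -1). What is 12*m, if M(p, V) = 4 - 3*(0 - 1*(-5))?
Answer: -132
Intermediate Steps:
M(p, V) = -11 (M(p, V) = 4 - 3*(0 + 5) = 4 - 3*5 = 4 - 15 = -11)
m = -11
12*m = 12*(-11) = -132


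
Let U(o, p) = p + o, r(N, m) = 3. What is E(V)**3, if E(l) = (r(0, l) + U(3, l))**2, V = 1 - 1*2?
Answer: 15625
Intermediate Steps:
U(o, p) = o + p
V = -1 (V = 1 - 2 = -1)
E(l) = (6 + l)**2 (E(l) = (3 + (3 + l))**2 = (6 + l)**2)
E(V)**3 = ((6 - 1)**2)**3 = (5**2)**3 = 25**3 = 15625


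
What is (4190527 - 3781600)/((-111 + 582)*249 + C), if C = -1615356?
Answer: -136309/499359 ≈ -0.27297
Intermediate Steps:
(4190527 - 3781600)/((-111 + 582)*249 + C) = (4190527 - 3781600)/((-111 + 582)*249 - 1615356) = 408927/(471*249 - 1615356) = 408927/(117279 - 1615356) = 408927/(-1498077) = 408927*(-1/1498077) = -136309/499359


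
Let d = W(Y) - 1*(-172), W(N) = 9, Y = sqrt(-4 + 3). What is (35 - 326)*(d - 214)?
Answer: 9603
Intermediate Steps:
Y = I (Y = sqrt(-1) = I ≈ 1.0*I)
d = 181 (d = 9 - 1*(-172) = 9 + 172 = 181)
(35 - 326)*(d - 214) = (35 - 326)*(181 - 214) = -291*(-33) = 9603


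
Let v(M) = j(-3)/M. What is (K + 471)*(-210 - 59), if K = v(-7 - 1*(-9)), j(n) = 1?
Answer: -253667/2 ≈ -1.2683e+5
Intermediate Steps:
v(M) = 1/M
K = ½ (K = 1/(-7 - 1*(-9)) = 1/(-7 + 9) = 1/2 = ½ ≈ 0.50000)
(K + 471)*(-210 - 59) = (½ + 471)*(-210 - 59) = (943/2)*(-269) = -253667/2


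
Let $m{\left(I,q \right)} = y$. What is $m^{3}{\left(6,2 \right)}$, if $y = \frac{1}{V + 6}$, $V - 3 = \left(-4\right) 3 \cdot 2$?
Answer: $- \frac{1}{3375} \approx -0.0002963$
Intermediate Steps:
$V = -21$ ($V = 3 + \left(-4\right) 3 \cdot 2 = 3 - 24 = -21$)
$y = - \frac{1}{15}$ ($y = \frac{1}{-21 + 6} = \frac{1}{-15} = - \frac{1}{15} \approx -0.066667$)
$m{\left(I,q \right)} = - \frac{1}{15}$
$m^{3}{\left(6,2 \right)} = \left(- \frac{1}{15}\right)^{3} = - \frac{1}{3375}$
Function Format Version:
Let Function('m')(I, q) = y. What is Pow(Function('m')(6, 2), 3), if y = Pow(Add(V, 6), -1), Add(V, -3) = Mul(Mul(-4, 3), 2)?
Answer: Rational(-1, 3375) ≈ -0.00029630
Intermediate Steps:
V = -21 (V = Add(3, Mul(Mul(-4, 3), 2)) = Add(3, Mul(-12, 2)) = Add(3, -24) = -21)
y = Rational(-1, 15) (y = Pow(Add(-21, 6), -1) = Pow(-15, -1) = Rational(-1, 15) ≈ -0.066667)
Function('m')(I, q) = Rational(-1, 15)
Pow(Function('m')(6, 2), 3) = Pow(Rational(-1, 15), 3) = Rational(-1, 3375)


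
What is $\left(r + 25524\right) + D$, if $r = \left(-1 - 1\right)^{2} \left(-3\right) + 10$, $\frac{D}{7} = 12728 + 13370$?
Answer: $208208$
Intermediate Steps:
$D = 182686$ ($D = 7 \left(12728 + 13370\right) = 7 \cdot 26098 = 182686$)
$r = -2$ ($r = \left(-2\right)^{2} \left(-3\right) + 10 = 4 \left(-3\right) + 10 = -12 + 10 = -2$)
$\left(r + 25524\right) + D = \left(-2 + 25524\right) + 182686 = 25522 + 182686 = 208208$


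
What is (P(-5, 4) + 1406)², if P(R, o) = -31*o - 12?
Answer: 1612900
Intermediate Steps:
P(R, o) = -12 - 31*o
(P(-5, 4) + 1406)² = ((-12 - 31*4) + 1406)² = ((-12 - 124) + 1406)² = (-136 + 1406)² = 1270² = 1612900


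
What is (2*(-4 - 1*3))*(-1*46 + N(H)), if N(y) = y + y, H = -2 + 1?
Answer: 672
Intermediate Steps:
H = -1
N(y) = 2*y
(2*(-4 - 1*3))*(-1*46 + N(H)) = (2*(-4 - 1*3))*(-1*46 + 2*(-1)) = (2*(-4 - 3))*(-46 - 2) = (2*(-7))*(-48) = -14*(-48) = 672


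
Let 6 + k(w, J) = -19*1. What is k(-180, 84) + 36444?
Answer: 36419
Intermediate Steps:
k(w, J) = -25 (k(w, J) = -6 - 19*1 = -6 - 19 = -25)
k(-180, 84) + 36444 = -25 + 36444 = 36419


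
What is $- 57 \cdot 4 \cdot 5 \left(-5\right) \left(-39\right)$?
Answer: $-222300$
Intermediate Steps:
$- 57 \cdot 4 \cdot 5 \left(-5\right) \left(-39\right) = - 57 \cdot 20 \left(-5\right) \left(-39\right) = \left(-57\right) \left(-100\right) \left(-39\right) = 5700 \left(-39\right) = -222300$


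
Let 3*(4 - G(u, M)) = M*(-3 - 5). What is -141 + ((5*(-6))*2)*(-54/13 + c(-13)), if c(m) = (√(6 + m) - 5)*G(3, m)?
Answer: -118193/13 + 1840*I*√7 ≈ -9091.8 + 4868.2*I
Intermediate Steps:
G(u, M) = 4 + 8*M/3 (G(u, M) = 4 - M*(-3 - 5)/3 = 4 - M*(-8)/3 = 4 - (-8)*M/3 = 4 + 8*M/3)
c(m) = (-5 + √(6 + m))*(4 + 8*m/3) (c(m) = (√(6 + m) - 5)*(4 + 8*m/3) = (-5 + √(6 + m))*(4 + 8*m/3))
-141 + ((5*(-6))*2)*(-54/13 + c(-13)) = -141 + ((5*(-6))*2)*(-54/13 + 4*(-5 + √(6 - 13))*(3 + 2*(-13))/3) = -141 + (-30*2)*(-54*1/13 + 4*(-5 + √(-7))*(3 - 26)/3) = -141 - 60*(-54/13 + (4/3)*(-5 + I*√7)*(-23)) = -141 - 60*(-54/13 + (460/3 - 92*I*√7/3)) = -141 - 60*(5818/39 - 92*I*√7/3) = -141 + (-116360/13 + 1840*I*√7) = -118193/13 + 1840*I*√7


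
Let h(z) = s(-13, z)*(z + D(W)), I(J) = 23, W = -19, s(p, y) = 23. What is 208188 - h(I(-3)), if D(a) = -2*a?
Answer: 206785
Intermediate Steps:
h(z) = 874 + 23*z (h(z) = 23*(z - 2*(-19)) = 23*(z + 38) = 23*(38 + z) = 874 + 23*z)
208188 - h(I(-3)) = 208188 - (874 + 23*23) = 208188 - (874 + 529) = 208188 - 1*1403 = 208188 - 1403 = 206785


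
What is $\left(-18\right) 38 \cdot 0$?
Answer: $0$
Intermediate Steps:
$\left(-18\right) 38 \cdot 0 = \left(-684\right) 0 = 0$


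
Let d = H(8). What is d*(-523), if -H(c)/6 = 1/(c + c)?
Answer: 1569/8 ≈ 196.13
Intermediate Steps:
H(c) = -3/c (H(c) = -6/(c + c) = -6*1/(2*c) = -3/c)
d = -3/8 ≈ -0.37500
d*(-523) = -3/8*(-523) = 1569/8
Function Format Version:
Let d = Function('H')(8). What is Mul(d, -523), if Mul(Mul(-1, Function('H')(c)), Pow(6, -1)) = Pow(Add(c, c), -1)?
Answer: Rational(1569, 8) ≈ 196.13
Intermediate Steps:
Function('H')(c) = Mul(-3, Pow(c, -1)) (Function('H')(c) = Mul(-6, Pow(Add(c, c), -1)) = Mul(-6, Pow(Mul(2, c), -1)) = Mul(-6, Mul(Rational(1, 2), Pow(c, -1))) = Mul(-3, Pow(c, -1)))
d = Rational(-3, 8) (d = Mul(-3, Pow(8, -1)) = Mul(-3, Rational(1, 8)) = Rational(-3, 8) ≈ -0.37500)
Mul(d, -523) = Mul(Rational(-3, 8), -523) = Rational(1569, 8)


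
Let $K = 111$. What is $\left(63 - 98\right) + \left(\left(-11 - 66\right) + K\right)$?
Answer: $-1$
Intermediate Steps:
$\left(63 - 98\right) + \left(\left(-11 - 66\right) + K\right) = \left(63 - 98\right) + \left(\left(-11 - 66\right) + 111\right) = -35 + \left(\left(-11 - 66\right) + 111\right) = -35 + \left(-77 + 111\right) = -35 + 34 = -1$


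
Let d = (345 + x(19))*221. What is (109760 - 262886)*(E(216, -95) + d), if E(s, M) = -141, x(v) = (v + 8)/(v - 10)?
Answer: -11755023642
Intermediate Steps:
x(v) = (8 + v)/(-10 + v)
d = 76908 (d = (345 + (8 + 19)/(-10 + 19))*221 = (345 + 27/9)*221 = (345 + (⅑)*27)*221 = (345 + 3)*221 = 348*221 = 76908)
(109760 - 262886)*(E(216, -95) + d) = (109760 - 262886)*(-141 + 76908) = -153126*76767 = -11755023642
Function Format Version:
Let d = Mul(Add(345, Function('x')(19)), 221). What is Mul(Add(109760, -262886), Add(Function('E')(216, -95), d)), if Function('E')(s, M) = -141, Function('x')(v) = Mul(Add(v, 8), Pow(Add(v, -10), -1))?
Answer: -11755023642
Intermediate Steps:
Function('x')(v) = Mul(Pow(Add(-10, v), -1), Add(8, v)) (Function('x')(v) = Mul(Add(8, v), Pow(Add(-10, v), -1)) = Mul(Pow(Add(-10, v), -1), Add(8, v)))
d = 76908 (d = Mul(Add(345, Mul(Pow(Add(-10, 19), -1), Add(8, 19))), 221) = Mul(Add(345, Mul(Pow(9, -1), 27)), 221) = Mul(Add(345, Mul(Rational(1, 9), 27)), 221) = Mul(Add(345, 3), 221) = Mul(348, 221) = 76908)
Mul(Add(109760, -262886), Add(Function('E')(216, -95), d)) = Mul(Add(109760, -262886), Add(-141, 76908)) = Mul(-153126, 76767) = -11755023642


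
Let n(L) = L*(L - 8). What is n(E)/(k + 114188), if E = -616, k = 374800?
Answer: 32032/40749 ≈ 0.78608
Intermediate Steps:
n(L) = L*(-8 + L)
n(E)/(k + 114188) = (-616*(-8 - 616))/(374800 + 114188) = -616*(-624)/488988 = 384384*(1/488988) = 32032/40749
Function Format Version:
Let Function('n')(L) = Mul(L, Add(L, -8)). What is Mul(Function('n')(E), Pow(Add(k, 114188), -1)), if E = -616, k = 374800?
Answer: Rational(32032, 40749) ≈ 0.78608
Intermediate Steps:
Function('n')(L) = Mul(L, Add(-8, L))
Mul(Function('n')(E), Pow(Add(k, 114188), -1)) = Mul(Mul(-616, Add(-8, -616)), Pow(Add(374800, 114188), -1)) = Mul(Mul(-616, -624), Pow(488988, -1)) = Mul(384384, Rational(1, 488988)) = Rational(32032, 40749)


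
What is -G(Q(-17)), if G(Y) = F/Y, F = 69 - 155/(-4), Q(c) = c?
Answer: 431/68 ≈ 6.3382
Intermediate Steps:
F = 431/4 (F = 69 - 155*(-1)/4 = 69 - 1*(-155/4) = 69 + 155/4 = 431/4 ≈ 107.75)
G(Y) = 431/(4*Y)
-G(Q(-17)) = -431/(4*(-17)) = -431*(-1)/(4*17) = -1*(-431/68) = 431/68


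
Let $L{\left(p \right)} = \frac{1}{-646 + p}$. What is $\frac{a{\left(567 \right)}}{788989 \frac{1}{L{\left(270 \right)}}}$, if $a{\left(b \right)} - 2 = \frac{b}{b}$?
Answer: $- \frac{3}{296659864} \approx -1.0113 \cdot 10^{-8}$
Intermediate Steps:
$a{\left(b \right)} = 3$ ($a{\left(b \right)} = 2 + \frac{b}{b} = 2 + 1 = 3$)
$\frac{a{\left(567 \right)}}{788989 \frac{1}{L{\left(270 \right)}}} = \frac{3}{788989 \frac{1}{\frac{1}{-646 + 270}}} = \frac{3}{788989 \frac{1}{\frac{1}{-376}}} = \frac{3}{788989 \frac{1}{- \frac{1}{376}}} = \frac{3}{788989 \left(-376\right)} = \frac{3}{-296659864} = 3 \left(- \frac{1}{296659864}\right) = - \frac{3}{296659864}$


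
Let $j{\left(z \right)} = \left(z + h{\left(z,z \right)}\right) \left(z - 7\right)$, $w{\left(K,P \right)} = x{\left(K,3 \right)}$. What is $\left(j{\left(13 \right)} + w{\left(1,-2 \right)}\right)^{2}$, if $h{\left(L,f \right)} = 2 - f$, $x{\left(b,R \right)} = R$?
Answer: $225$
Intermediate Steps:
$w{\left(K,P \right)} = 3$
$j{\left(z \right)} = -14 + 2 z$ ($j{\left(z \right)} = \left(z - \left(-2 + z\right)\right) \left(z - 7\right) = 2 \left(-7 + z\right) = -14 + 2 z$)
$\left(j{\left(13 \right)} + w{\left(1,-2 \right)}\right)^{2} = \left(\left(-14 + 2 \cdot 13\right) + 3\right)^{2} = \left(\left(-14 + 26\right) + 3\right)^{2} = \left(12 + 3\right)^{2} = 15^{2} = 225$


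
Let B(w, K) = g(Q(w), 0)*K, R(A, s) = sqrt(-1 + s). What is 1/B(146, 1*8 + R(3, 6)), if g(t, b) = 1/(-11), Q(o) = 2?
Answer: -88/59 + 11*sqrt(5)/59 ≈ -1.0746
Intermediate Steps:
g(t, b) = -1/11
B(w, K) = -K/11
1/B(146, 1*8 + R(3, 6)) = 1/(-(1*8 + sqrt(-1 + 6))/11) = 1/(-(8 + sqrt(5))/11) = 1/(-8/11 - sqrt(5)/11)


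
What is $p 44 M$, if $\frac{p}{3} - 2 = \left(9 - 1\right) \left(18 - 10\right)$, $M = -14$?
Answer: $-121968$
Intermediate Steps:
$p = 198$ ($p = 6 + 3 \left(9 - 1\right) \left(18 - 10\right) = 6 + 3 \cdot 8 \cdot 8 = 6 + 3 \cdot 64 = 6 + 192 = 198$)
$p 44 M = 198 \cdot 44 \left(-14\right) = 8712 \left(-14\right) = -121968$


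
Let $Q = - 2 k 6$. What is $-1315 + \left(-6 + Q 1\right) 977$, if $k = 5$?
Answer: $-65797$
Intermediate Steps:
$Q = -60$ ($Q = \left(-2\right) 5 \cdot 6 = \left(-10\right) 6 = -60$)
$-1315 + \left(-6 + Q 1\right) 977 = -1315 + \left(-6 - 60\right) 977 = -1315 - 64482 = -65797$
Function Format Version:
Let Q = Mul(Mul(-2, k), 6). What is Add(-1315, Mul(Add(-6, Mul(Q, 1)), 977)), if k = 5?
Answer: -65797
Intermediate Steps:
Q = -60 (Q = Mul(Mul(-2, 5), 6) = Mul(-10, 6) = -60)
Add(-1315, Mul(Add(-6, Mul(Q, 1)), 977)) = Add(-1315, Mul(Add(-6, Mul(-60, 1)), 977)) = Add(-1315, Mul(Add(-6, -60), 977)) = Add(-1315, Mul(-66, 977)) = Add(-1315, -64482) = -65797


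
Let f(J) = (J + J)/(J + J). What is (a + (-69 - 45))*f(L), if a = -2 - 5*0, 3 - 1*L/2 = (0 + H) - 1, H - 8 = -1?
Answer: -116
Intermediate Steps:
H = 7 (H = 8 - 1 = 7)
L = -6 (L = 6 - 2*((0 + 7) - 1) = 6 - 2*(7 - 1) = 6 - 2*6 = 6 - 12 = -6)
a = -2 (a = -2 + 0 = -2)
f(J) = 1 (f(J) = (2*J)/((2*J)) = (2*J)*(1/(2*J)) = 1)
(a + (-69 - 45))*f(L) = (-2 + (-69 - 45))*1 = (-2 - 114)*1 = -116*1 = -116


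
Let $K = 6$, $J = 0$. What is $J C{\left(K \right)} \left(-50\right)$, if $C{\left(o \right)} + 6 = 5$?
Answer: $0$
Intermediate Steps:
$C{\left(o \right)} = -1$ ($C{\left(o \right)} = -6 + 5 = -1$)
$J C{\left(K \right)} \left(-50\right) = 0 \left(-1\right) \left(-50\right) = 0 \left(-50\right) = 0$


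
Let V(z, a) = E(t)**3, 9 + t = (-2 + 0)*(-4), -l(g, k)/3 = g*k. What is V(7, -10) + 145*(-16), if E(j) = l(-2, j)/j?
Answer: -2104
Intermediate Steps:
l(g, k) = -3*g*k
t = -1 (t = -9 + (-2 + 0)*(-4) = -9 - 2*(-4) = -9 + 8 = -1)
E(j) = 6 (E(j) = (-3*(-2)*j)/j = (6*j)/j = 6)
V(z, a) = 216 (V(z, a) = 6**3 = 216)
V(7, -10) + 145*(-16) = 216 + 145*(-16) = 216 - 2320 = -2104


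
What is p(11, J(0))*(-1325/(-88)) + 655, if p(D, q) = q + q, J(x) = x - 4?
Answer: 5880/11 ≈ 534.54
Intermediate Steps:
J(x) = -4 + x
p(D, q) = 2*q
p(11, J(0))*(-1325/(-88)) + 655 = (2*(-4 + 0))*(-1325/(-88)) + 655 = (2*(-4))*(-1325*(-1/88)) + 655 = -8*1325/88 + 655 = -1325/11 + 655 = 5880/11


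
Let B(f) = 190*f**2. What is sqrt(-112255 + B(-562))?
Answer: 3*sqrt(6655345) ≈ 7739.4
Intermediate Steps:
sqrt(-112255 + B(-562)) = sqrt(-112255 + 190*(-562)**2) = sqrt(-112255 + 190*315844) = sqrt(-112255 + 60010360) = sqrt(59898105) = 3*sqrt(6655345)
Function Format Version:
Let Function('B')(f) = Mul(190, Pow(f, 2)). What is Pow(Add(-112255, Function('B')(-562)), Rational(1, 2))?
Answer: Mul(3, Pow(6655345, Rational(1, 2))) ≈ 7739.4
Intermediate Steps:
Pow(Add(-112255, Function('B')(-562)), Rational(1, 2)) = Pow(Add(-112255, Mul(190, Pow(-562, 2))), Rational(1, 2)) = Pow(Add(-112255, Mul(190, 315844)), Rational(1, 2)) = Pow(Add(-112255, 60010360), Rational(1, 2)) = Pow(59898105, Rational(1, 2)) = Mul(3, Pow(6655345, Rational(1, 2)))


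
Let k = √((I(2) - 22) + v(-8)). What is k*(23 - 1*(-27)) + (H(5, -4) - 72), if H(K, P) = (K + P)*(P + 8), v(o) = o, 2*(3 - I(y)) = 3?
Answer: -68 + 25*I*√114 ≈ -68.0 + 266.93*I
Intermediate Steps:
I(y) = 3/2 (I(y) = 3 - ½*3 = 3 - 3/2 = 3/2)
H(K, P) = (8 + P)*(K + P) (H(K, P) = (K + P)*(8 + P) = (8 + P)*(K + P))
k = I*√114/2 (k = √((3/2 - 22) - 8) = √(-41/2 - 8) = √(-57/2) = I*√114/2 ≈ 5.3385*I)
k*(23 - 1*(-27)) + (H(5, -4) - 72) = (I*√114/2)*(23 - 1*(-27)) + (((-4)² + 8*5 + 8*(-4) + 5*(-4)) - 72) = (I*√114/2)*(23 + 27) + ((16 + 40 - 32 - 20) - 72) = (I*√114/2)*50 + (4 - 72) = 25*I*√114 - 68 = -68 + 25*I*√114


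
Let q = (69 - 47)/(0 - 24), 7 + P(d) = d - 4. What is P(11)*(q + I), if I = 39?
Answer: 0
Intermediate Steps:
P(d) = -11 + d (P(d) = -7 + (d - 4) = -7 + (-4 + d) = -11 + d)
q = -11/12 (q = 22/(-24) = 22*(-1/24) = -11/12 ≈ -0.91667)
P(11)*(q + I) = (-11 + 11)*(-11/12 + 39) = 0*(457/12) = 0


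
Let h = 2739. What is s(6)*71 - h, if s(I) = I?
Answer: -2313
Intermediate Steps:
s(6)*71 - h = 6*71 - 1*2739 = 426 - 2739 = -2313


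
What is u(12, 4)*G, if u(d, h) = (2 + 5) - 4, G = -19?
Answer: -57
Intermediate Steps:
u(d, h) = 3 (u(d, h) = 7 - 4 = 3)
u(12, 4)*G = 3*(-19) = -57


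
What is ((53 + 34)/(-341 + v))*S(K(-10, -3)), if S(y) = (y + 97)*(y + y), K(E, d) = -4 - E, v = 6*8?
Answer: -107532/293 ≈ -367.00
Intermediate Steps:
v = 48
S(y) = 2*y*(97 + y) (S(y) = (97 + y)*(2*y) = 2*y*(97 + y))
((53 + 34)/(-341 + v))*S(K(-10, -3)) = ((53 + 34)/(-341 + 48))*(2*(-4 - 1*(-10))*(97 + (-4 - 1*(-10)))) = (87/(-293))*(2*(-4 + 10)*(97 + (-4 + 10))) = (87*(-1/293))*(2*6*(97 + 6)) = -174*6*103/293 = -87/293*1236 = -107532/293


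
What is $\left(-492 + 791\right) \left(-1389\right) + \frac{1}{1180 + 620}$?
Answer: $- \frac{747559799}{1800} \approx -4.1531 \cdot 10^{5}$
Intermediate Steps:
$\left(-492 + 791\right) \left(-1389\right) + \frac{1}{1180 + 620} = 299 \left(-1389\right) + \frac{1}{1800} = -415311 + \frac{1}{1800} = - \frac{747559799}{1800}$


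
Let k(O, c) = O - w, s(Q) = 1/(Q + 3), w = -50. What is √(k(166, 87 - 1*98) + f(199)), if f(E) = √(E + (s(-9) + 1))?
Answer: √(7776 + 6*√7194)/6 ≈ 15.170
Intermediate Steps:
s(Q) = 1/(3 + Q)
k(O, c) = 50 + O (k(O, c) = O - 1*(-50) = O + 50 = 50 + O)
f(E) = √(⅚ + E) (f(E) = √(E + (1/(3 - 9) + 1)) = √(E + (1/(-6) + 1)) = √(E + (-⅙ + 1)) = √(E + ⅚) = √(⅚ + E))
√(k(166, 87 - 1*98) + f(199)) = √((50 + 166) + √(30 + 36*199)/6) = √(216 + √(30 + 7164)/6) = √(216 + √7194/6)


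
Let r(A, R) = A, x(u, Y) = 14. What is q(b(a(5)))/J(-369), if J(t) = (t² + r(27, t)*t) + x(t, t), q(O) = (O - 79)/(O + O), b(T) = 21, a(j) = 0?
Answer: -29/2650452 ≈ -1.0942e-5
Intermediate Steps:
q(O) = (-79 + O)/(2*O) (q(O) = (-79 + O)/((2*O)) = (-79 + O)*(1/(2*O)) = (-79 + O)/(2*O))
J(t) = 14 + t² + 27*t (J(t) = (t² + 27*t) + 14 = 14 + t² + 27*t)
q(b(a(5)))/J(-369) = ((½)*(-79 + 21)/21)/(14 + (-369)² + 27*(-369)) = ((½)*(1/21)*(-58))/(14 + 136161 - 9963) = -29/21/126212 = -29/21*1/126212 = -29/2650452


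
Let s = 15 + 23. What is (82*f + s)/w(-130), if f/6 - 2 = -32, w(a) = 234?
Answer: -7361/117 ≈ -62.915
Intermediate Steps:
s = 38
f = -180 (f = 12 + 6*(-32) = 12 - 192 = -180)
(82*f + s)/w(-130) = (82*(-180) + 38)/234 = (-14760 + 38)*(1/234) = -14722*1/234 = -7361/117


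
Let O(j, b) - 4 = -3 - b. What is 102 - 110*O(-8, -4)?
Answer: -448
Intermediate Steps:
O(j, b) = 1 - b (O(j, b) = 4 + (-3 - b) = 1 - b)
102 - 110*O(-8, -4) = 102 - 110*(1 - 1*(-4)) = 102 - 110*(1 + 4) = 102 - 110*5 = 102 - 550 = -448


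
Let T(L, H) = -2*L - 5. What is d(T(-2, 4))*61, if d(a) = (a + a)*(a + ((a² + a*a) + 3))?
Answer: -488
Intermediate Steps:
T(L, H) = -5 - 2*L
d(a) = 2*a*(3 + a + 2*a²) (d(a) = (2*a)*(a + ((a² + a²) + 3)) = (2*a)*(a + (2*a² + 3)) = (2*a)*(a + (3 + 2*a²)) = (2*a)*(3 + a + 2*a²) = 2*a*(3 + a + 2*a²))
d(T(-2, 4))*61 = (2*(-5 - 2*(-2))*(3 + (-5 - 2*(-2)) + 2*(-5 - 2*(-2))²))*61 = (2*(-5 + 4)*(3 + (-5 + 4) + 2*(-5 + 4)²))*61 = (2*(-1)*(3 - 1 + 2*(-1)²))*61 = (2*(-1)*(3 - 1 + 2*1))*61 = (2*(-1)*(3 - 1 + 2))*61 = (2*(-1)*4)*61 = -8*61 = -488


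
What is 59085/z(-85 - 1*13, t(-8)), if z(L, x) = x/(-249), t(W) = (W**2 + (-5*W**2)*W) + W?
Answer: -4904055/872 ≈ -5623.9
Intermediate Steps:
t(W) = W + W**2 - 5*W**3 (t(W) = (W**2 - 5*W**3) + W = W + W**2 - 5*W**3)
z(L, x) = -x/249 (z(L, x) = x*(-1/249) = -x/249)
59085/z(-85 - 1*13, t(-8)) = 59085/((-(-8)*(1 - 8 - 5*(-8)**2)/249)) = 59085/((-(-8)*(1 - 8 - 5*64)/249)) = 59085/((-(-8)*(1 - 8 - 320)/249)) = 59085/((-(-8)*(-327)/249)) = 59085/((-1/249*2616)) = 59085/(-872/83) = 59085*(-83/872) = -4904055/872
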